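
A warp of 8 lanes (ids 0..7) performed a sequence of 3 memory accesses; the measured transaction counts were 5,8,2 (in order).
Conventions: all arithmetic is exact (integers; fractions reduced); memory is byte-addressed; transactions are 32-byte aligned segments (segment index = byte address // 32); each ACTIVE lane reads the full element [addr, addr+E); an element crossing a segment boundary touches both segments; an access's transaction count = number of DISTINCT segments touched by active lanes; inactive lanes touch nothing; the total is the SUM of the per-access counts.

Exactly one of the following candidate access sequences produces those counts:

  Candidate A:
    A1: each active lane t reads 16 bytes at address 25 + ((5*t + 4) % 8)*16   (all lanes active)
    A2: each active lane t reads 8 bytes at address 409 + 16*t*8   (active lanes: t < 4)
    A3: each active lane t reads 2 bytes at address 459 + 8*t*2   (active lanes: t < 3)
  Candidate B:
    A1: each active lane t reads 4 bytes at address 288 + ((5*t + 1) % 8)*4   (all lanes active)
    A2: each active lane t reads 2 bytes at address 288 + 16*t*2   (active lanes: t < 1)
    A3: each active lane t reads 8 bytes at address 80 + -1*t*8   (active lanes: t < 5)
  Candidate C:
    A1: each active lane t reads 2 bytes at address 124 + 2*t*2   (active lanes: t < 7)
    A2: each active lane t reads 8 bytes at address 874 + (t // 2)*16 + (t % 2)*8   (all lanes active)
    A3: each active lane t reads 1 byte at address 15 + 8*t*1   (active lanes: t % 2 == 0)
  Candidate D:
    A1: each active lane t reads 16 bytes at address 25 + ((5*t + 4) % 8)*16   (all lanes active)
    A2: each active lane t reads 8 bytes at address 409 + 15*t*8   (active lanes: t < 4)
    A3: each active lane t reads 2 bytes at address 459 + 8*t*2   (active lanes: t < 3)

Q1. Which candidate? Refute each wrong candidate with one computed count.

B: A1 gives 1 transaction, not 5
C: A1 gives 2 transactions, not 5
D: A2 gives 5 transactions, not 8
A: all counts match (5,8,2)

Answer: A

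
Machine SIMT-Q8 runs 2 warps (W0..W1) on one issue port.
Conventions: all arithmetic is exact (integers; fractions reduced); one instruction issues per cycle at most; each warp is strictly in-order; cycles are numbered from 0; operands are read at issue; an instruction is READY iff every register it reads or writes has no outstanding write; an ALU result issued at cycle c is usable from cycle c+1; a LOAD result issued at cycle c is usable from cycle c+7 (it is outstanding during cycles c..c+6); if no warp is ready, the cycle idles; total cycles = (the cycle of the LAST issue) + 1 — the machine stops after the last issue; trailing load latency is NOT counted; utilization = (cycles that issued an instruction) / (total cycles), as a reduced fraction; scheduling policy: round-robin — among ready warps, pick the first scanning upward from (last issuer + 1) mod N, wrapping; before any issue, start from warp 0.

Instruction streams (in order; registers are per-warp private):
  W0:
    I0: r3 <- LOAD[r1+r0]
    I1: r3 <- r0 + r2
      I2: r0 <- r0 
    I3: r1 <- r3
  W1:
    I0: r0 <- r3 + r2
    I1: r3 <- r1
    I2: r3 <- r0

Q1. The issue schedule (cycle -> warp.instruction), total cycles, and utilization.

cycle 0: W0.I0
cycle 1: W1.I0
cycle 2: W1.I1
cycle 3: W1.I2
cycle 4: idle
cycle 5: idle
cycle 6: idle
cycle 7: W0.I1
cycle 8: W0.I2
cycle 9: W0.I3

Answer: 10 cycles, utilization 7/10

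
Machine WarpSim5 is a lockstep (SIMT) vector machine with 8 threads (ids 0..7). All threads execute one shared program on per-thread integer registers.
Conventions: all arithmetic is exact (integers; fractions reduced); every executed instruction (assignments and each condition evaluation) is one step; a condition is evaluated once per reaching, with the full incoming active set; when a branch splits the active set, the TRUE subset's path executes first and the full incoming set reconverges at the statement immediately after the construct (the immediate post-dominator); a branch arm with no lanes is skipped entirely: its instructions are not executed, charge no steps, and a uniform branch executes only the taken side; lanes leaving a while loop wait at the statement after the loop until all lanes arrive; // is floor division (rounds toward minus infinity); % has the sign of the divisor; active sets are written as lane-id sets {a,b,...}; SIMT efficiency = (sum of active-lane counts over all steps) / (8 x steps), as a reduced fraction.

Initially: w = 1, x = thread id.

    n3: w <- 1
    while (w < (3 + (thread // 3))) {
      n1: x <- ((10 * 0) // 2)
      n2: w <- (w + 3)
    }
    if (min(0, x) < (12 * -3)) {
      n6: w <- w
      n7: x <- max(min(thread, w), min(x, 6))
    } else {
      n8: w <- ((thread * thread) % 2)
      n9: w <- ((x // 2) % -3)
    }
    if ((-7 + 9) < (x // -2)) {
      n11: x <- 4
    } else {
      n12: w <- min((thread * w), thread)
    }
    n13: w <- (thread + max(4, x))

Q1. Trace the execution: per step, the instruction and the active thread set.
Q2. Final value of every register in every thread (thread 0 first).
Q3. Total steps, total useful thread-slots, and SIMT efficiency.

step 0: w <- 1                       {0,1,2,3,4,5,6,7}
step 1: eval (w < (3 + (thread // 3))) {0,1,2,3,4,5,6,7}
step 2: x <- ((10 * 0) // 2)         {0,1,2,3,4,5,6,7}
step 3: w <- (w + 3)                 {0,1,2,3,4,5,6,7}
step 4: eval (w < (3 + (thread // 3))) {0,1,2,3,4,5,6,7}
step 5: x <- ((10 * 0) // 2)         {6,7}
step 6: w <- (w + 3)                 {6,7}
step 7: eval (w < (3 + (thread // 3))) {6,7}
step 8: eval (min(0, x) < (12 * -3)) {0,1,2,3,4,5,6,7}
step 9: w <- ((thread * thread) % 2) {0,1,2,3,4,5,6,7}
step 10: w <- ((x // 2) % -3)         {0,1,2,3,4,5,6,7}
step 11: eval ((-7 + 9) < (x // -2))  {0,1,2,3,4,5,6,7}
step 12: w <- min((thread * w), thread) {0,1,2,3,4,5,6,7}
step 13: w <- (thread + max(4, x))    {0,1,2,3,4,5,6,7}

Answer: 14 steps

w: 4,5,6,7,8,9,10,11
x: 0,0,0,0,0,0,0,0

steps = 14; useful = 94; efficiency = 94/112 = 47/56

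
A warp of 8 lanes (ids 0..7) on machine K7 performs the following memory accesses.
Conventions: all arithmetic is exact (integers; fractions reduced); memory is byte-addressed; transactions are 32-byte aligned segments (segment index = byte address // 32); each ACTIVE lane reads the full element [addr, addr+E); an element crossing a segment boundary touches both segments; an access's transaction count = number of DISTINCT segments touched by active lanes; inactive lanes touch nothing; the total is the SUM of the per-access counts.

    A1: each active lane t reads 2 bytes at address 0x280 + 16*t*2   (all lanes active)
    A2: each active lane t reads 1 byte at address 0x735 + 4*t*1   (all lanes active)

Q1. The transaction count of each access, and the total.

A1: 8 transactions
A2: 2 transactions

Answer: 8,2; total 10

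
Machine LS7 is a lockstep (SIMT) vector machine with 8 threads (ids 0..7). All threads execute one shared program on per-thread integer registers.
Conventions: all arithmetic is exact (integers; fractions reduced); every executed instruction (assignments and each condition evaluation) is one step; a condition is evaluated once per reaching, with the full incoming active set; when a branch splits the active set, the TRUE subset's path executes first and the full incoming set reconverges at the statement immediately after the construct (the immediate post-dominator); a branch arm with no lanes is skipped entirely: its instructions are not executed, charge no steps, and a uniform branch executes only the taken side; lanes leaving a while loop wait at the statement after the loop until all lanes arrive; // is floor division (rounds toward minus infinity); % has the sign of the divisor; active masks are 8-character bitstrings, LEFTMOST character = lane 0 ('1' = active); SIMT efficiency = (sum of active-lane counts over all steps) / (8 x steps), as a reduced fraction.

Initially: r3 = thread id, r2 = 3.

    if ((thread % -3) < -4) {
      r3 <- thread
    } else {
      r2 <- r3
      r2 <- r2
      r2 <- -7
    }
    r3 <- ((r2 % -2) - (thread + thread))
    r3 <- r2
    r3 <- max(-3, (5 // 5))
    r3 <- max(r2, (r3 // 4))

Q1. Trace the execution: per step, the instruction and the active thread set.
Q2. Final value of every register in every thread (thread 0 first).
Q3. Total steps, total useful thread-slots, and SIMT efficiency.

step 0: eval ((thread % -3) < -4)    11111111
step 1: r2 <- r3                     11111111
step 2: r2 <- r2                     11111111
step 3: r2 <- -7                     11111111
step 4: r3 <- ((r2 % -2) - (thread + thread)) 11111111
step 5: r3 <- r2                     11111111
step 6: r3 <- max(-3, (5 // 5))      11111111
step 7: r3 <- max(r2, (r3 // 4))     11111111

Answer: 8 steps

r3: 0,0,0,0,0,0,0,0
r2: -7,-7,-7,-7,-7,-7,-7,-7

steps = 8; useful = 64; efficiency = 64/64 = 1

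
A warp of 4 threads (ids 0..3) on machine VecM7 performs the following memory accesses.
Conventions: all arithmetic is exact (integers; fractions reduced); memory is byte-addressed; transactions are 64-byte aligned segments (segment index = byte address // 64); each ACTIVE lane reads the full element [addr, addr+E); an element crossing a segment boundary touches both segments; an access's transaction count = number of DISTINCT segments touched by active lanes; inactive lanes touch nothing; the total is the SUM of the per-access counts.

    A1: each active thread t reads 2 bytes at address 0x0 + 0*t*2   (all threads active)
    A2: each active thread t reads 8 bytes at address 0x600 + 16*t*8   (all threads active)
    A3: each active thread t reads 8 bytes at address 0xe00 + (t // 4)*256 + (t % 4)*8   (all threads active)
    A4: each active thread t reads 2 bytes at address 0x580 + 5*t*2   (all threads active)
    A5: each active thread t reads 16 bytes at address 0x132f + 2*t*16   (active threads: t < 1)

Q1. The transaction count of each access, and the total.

A1: 1 transaction
A2: 4 transactions
A3: 1 transaction
A4: 1 transaction
A5: 1 transaction

Answer: 1,4,1,1,1; total 8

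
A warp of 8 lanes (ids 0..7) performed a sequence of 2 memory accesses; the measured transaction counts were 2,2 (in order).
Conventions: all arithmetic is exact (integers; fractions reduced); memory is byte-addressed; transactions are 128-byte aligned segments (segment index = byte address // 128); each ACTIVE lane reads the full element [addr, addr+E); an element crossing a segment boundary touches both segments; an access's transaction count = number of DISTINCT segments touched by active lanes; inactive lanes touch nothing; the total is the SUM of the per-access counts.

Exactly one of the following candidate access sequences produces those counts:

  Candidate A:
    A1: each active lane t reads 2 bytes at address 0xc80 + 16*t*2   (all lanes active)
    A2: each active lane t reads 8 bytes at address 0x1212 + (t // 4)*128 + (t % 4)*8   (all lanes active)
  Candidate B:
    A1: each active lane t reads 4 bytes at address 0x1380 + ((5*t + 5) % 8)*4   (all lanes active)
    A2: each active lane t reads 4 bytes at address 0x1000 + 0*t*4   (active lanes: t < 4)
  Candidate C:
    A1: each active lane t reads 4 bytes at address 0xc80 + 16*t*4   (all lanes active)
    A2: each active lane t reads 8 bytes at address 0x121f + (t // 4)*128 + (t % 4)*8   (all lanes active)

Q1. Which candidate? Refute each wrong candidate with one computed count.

B: A1 gives 1 transaction, not 2
C: A1 gives 4 transactions, not 2
A: all counts match (2,2)

Answer: A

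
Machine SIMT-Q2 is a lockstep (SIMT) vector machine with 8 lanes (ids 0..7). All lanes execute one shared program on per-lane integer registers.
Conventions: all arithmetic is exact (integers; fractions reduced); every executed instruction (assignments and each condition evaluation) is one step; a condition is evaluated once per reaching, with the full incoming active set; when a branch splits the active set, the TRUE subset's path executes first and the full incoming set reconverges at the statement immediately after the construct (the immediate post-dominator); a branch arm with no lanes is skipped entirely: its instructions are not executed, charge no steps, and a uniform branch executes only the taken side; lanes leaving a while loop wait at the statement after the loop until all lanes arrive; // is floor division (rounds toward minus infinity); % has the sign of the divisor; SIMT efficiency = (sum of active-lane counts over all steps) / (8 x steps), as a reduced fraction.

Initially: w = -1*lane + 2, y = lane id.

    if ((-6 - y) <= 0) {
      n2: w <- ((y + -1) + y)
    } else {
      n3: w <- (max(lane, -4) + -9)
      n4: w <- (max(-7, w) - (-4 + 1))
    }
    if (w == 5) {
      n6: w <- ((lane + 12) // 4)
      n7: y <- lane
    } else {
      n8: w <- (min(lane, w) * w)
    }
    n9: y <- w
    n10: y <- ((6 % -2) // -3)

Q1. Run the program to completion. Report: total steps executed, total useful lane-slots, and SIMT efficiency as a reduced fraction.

Answer: 8 steps, 49 useful, 49/64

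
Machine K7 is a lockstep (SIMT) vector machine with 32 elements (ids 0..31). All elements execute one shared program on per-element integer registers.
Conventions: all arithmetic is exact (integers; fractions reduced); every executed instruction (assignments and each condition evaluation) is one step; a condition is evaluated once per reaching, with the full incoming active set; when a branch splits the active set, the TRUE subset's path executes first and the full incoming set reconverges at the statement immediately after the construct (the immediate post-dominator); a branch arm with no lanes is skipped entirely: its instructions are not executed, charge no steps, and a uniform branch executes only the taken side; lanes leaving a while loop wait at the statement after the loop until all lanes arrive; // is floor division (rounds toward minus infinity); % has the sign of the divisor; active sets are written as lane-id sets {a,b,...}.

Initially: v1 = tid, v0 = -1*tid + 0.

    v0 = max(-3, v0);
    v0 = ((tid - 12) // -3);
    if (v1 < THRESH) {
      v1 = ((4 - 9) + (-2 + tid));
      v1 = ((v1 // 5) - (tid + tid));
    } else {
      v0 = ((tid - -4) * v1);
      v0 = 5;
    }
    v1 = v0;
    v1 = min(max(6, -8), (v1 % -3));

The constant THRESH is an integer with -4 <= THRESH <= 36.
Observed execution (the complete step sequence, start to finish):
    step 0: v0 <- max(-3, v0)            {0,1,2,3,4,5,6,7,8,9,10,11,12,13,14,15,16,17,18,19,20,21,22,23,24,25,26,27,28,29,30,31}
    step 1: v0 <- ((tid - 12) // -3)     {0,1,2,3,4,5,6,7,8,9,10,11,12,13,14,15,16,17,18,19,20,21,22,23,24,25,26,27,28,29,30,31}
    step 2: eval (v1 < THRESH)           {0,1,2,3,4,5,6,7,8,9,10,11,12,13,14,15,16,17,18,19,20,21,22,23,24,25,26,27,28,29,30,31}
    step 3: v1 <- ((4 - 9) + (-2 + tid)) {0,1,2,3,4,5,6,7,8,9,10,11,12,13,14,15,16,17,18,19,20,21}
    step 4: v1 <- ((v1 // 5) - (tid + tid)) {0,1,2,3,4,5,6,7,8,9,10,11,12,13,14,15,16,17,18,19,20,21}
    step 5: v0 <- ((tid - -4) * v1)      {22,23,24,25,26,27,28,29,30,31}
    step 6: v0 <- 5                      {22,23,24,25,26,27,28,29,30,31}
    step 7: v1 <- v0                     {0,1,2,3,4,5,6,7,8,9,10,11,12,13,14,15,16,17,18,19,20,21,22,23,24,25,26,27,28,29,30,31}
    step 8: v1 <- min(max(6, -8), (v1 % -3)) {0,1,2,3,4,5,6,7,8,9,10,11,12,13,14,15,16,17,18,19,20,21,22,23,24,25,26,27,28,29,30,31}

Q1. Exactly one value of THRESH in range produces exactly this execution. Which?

Answer: THRESH = 22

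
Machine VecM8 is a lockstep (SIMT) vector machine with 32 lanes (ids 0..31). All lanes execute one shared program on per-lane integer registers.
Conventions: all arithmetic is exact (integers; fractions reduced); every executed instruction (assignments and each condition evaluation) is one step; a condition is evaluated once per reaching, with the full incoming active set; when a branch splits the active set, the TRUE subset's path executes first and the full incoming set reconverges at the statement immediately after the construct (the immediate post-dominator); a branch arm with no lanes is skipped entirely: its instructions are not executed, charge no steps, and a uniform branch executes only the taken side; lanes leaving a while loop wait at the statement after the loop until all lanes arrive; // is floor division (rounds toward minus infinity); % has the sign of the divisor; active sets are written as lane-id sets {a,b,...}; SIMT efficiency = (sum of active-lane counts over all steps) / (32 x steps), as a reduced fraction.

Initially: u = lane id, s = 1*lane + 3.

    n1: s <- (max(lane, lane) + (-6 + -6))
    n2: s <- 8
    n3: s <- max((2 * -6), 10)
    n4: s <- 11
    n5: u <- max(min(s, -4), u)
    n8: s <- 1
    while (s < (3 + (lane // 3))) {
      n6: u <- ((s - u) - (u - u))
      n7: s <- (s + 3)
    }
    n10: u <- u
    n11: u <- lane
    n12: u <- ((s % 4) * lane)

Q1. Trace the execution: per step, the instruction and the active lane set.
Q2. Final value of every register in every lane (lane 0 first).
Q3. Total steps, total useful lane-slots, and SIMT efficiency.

step 0: s <- (max(lane, lane) + (-6 + -6)) {0,1,2,3,4,5,6,7,8,9,10,11,12,13,14,15,16,17,18,19,20,21,22,23,24,25,26,27,28,29,30,31}
step 1: s <- 8                       {0,1,2,3,4,5,6,7,8,9,10,11,12,13,14,15,16,17,18,19,20,21,22,23,24,25,26,27,28,29,30,31}
step 2: s <- max((2 * -6), 10)       {0,1,2,3,4,5,6,7,8,9,10,11,12,13,14,15,16,17,18,19,20,21,22,23,24,25,26,27,28,29,30,31}
step 3: s <- 11                      {0,1,2,3,4,5,6,7,8,9,10,11,12,13,14,15,16,17,18,19,20,21,22,23,24,25,26,27,28,29,30,31}
step 4: u <- max(min(s, -4), u)      {0,1,2,3,4,5,6,7,8,9,10,11,12,13,14,15,16,17,18,19,20,21,22,23,24,25,26,27,28,29,30,31}
step 5: s <- 1                       {0,1,2,3,4,5,6,7,8,9,10,11,12,13,14,15,16,17,18,19,20,21,22,23,24,25,26,27,28,29,30,31}
step 6: eval (s < (3 + (lane // 3))) {0,1,2,3,4,5,6,7,8,9,10,11,12,13,14,15,16,17,18,19,20,21,22,23,24,25,26,27,28,29,30,31}
step 7: u <- ((s - u) - (u - u))     {0,1,2,3,4,5,6,7,8,9,10,11,12,13,14,15,16,17,18,19,20,21,22,23,24,25,26,27,28,29,30,31}
step 8: s <- (s + 3)                 {0,1,2,3,4,5,6,7,8,9,10,11,12,13,14,15,16,17,18,19,20,21,22,23,24,25,26,27,28,29,30,31}
step 9: eval (s < (3 + (lane // 3))) {0,1,2,3,4,5,6,7,8,9,10,11,12,13,14,15,16,17,18,19,20,21,22,23,24,25,26,27,28,29,30,31}
step 10: u <- ((s - u) - (u - u))     {6,7,8,9,10,11,12,13,14,15,16,17,18,19,20,21,22,23,24,25,26,27,28,29,30,31}
step 11: s <- (s + 3)                 {6,7,8,9,10,11,12,13,14,15,16,17,18,19,20,21,22,23,24,25,26,27,28,29,30,31}
step 12: eval (s < (3 + (lane // 3))) {6,7,8,9,10,11,12,13,14,15,16,17,18,19,20,21,22,23,24,25,26,27,28,29,30,31}
step 13: u <- ((s - u) - (u - u))     {15,16,17,18,19,20,21,22,23,24,25,26,27,28,29,30,31}
step 14: s <- (s + 3)                 {15,16,17,18,19,20,21,22,23,24,25,26,27,28,29,30,31}
step 15: eval (s < (3 + (lane // 3))) {15,16,17,18,19,20,21,22,23,24,25,26,27,28,29,30,31}
step 16: u <- ((s - u) - (u - u))     {24,25,26,27,28,29,30,31}
step 17: s <- (s + 3)                 {24,25,26,27,28,29,30,31}
step 18: eval (s < (3 + (lane // 3))) {24,25,26,27,28,29,30,31}
step 19: u <- u                       {0,1,2,3,4,5,6,7,8,9,10,11,12,13,14,15,16,17,18,19,20,21,22,23,24,25,26,27,28,29,30,31}
step 20: u <- lane                    {0,1,2,3,4,5,6,7,8,9,10,11,12,13,14,15,16,17,18,19,20,21,22,23,24,25,26,27,28,29,30,31}
step 21: u <- ((s % 4) * lane)        {0,1,2,3,4,5,6,7,8,9,10,11,12,13,14,15,16,17,18,19,20,21,22,23,24,25,26,27,28,29,30,31}

Answer: 22 steps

u: 0,0,0,0,0,0,18,21,24,27,30,33,36,39,42,30,32,34,36,38,40,42,44,46,24,25,26,27,28,29,30,31
s: 4,4,4,4,4,4,7,7,7,7,7,7,7,7,7,10,10,10,10,10,10,10,10,10,13,13,13,13,13,13,13,13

steps = 22; useful = 569; efficiency = 569/704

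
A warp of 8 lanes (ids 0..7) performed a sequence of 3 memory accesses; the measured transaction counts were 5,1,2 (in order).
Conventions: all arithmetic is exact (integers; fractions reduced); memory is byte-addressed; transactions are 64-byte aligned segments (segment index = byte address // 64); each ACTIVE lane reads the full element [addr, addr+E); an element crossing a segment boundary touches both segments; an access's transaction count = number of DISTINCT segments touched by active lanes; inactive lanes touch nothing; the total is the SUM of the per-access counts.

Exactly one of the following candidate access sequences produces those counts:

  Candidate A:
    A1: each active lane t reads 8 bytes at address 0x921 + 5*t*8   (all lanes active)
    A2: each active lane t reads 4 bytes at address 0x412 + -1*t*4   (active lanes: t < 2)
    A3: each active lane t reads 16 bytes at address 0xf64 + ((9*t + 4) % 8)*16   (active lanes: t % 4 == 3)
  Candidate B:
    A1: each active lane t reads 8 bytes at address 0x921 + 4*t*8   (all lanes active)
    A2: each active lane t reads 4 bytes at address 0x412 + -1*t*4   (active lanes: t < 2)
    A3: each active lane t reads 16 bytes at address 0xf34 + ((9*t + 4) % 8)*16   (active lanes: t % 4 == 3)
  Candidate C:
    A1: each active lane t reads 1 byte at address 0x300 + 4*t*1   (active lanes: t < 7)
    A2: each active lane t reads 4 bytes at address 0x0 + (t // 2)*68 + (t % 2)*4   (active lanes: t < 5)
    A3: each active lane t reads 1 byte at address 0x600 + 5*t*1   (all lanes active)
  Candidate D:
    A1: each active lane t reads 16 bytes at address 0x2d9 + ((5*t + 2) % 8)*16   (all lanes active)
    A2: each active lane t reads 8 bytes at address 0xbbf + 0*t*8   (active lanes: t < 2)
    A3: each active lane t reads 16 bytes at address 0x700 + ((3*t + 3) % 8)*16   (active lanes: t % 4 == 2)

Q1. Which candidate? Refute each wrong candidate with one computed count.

A: A1 gives 6 transactions, not 5
C: A1 gives 1 transaction, not 5
D: A1 gives 3 transactions, not 5
B: all counts match (5,1,2)

Answer: B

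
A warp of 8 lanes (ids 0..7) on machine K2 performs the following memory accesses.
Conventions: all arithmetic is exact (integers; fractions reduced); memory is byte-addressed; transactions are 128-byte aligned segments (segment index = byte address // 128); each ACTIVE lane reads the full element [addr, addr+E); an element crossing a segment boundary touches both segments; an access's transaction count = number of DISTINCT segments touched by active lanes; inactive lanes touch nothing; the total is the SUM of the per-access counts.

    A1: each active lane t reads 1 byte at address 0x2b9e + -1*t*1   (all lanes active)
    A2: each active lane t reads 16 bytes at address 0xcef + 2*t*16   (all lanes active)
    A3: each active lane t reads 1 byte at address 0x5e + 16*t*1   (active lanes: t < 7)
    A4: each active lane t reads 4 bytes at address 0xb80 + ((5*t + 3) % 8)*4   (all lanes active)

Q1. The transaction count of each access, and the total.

A1: 1 transaction
A2: 3 transactions
A3: 2 transactions
A4: 1 transaction

Answer: 1,3,2,1; total 7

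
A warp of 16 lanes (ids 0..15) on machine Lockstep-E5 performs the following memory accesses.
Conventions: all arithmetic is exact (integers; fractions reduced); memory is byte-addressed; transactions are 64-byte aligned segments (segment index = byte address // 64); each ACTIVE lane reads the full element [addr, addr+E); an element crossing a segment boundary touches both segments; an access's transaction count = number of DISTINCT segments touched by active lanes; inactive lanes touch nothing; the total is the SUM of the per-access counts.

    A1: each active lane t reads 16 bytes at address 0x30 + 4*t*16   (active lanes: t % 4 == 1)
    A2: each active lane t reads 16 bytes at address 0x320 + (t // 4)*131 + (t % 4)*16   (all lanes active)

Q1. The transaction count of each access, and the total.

A1: 4 transactions
A2: 8 transactions

Answer: 4,8; total 12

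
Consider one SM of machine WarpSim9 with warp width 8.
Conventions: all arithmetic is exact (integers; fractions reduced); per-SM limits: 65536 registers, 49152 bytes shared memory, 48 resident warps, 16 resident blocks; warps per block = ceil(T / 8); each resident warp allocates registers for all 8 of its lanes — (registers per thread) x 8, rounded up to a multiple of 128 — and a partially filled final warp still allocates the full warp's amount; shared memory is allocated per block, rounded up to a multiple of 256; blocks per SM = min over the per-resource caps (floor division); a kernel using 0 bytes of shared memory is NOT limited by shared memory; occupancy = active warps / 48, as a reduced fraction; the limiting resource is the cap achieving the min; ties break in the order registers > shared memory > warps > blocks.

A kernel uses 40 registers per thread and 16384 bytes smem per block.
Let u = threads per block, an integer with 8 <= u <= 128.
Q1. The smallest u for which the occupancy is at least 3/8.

Answer: u = 41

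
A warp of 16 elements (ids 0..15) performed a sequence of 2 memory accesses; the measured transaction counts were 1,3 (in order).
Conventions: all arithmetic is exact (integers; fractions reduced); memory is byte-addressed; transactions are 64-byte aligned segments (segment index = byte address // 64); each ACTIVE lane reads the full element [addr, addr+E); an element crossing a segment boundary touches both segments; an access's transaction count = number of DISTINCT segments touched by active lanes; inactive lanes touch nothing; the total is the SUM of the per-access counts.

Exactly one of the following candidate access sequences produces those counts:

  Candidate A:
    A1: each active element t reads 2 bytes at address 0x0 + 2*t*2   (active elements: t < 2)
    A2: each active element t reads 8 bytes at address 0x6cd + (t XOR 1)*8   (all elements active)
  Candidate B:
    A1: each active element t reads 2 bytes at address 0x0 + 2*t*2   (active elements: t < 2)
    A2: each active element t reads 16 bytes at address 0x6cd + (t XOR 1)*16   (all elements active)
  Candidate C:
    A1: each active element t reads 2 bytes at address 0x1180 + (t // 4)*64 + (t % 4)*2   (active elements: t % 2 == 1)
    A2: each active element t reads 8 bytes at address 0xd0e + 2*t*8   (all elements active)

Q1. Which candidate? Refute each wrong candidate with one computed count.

B: A2 gives 5 transactions, not 3
C: A1 gives 4 transactions, not 1
A: all counts match (1,3)

Answer: A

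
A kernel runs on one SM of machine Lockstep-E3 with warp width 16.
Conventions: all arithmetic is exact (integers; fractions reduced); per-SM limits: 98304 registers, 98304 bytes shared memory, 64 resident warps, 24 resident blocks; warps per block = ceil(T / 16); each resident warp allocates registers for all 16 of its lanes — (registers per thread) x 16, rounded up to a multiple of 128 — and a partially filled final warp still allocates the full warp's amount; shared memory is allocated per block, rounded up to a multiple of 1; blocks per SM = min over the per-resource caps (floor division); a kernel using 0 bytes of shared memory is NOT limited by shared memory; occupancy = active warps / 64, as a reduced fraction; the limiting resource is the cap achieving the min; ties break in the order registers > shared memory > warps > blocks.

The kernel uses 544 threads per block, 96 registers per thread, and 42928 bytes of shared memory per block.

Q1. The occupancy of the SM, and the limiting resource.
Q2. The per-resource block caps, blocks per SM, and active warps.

Answer: occupancy 17/32, limited by registers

registers: 1 block
shared memory: 2 blocks
warps: 1 block
blocks: 24 blocks

Answer: 1 block, 34 active warps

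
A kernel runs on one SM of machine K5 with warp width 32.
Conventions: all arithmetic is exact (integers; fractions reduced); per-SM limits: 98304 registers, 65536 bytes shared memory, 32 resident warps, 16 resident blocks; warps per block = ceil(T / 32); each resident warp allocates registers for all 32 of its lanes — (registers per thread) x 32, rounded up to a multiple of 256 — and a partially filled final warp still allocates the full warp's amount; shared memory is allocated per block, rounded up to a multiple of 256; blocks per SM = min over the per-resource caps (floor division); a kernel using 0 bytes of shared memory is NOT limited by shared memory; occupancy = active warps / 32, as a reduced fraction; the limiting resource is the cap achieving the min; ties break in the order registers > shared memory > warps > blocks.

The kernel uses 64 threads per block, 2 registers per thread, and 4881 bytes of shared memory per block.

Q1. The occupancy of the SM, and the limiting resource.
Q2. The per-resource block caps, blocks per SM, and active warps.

Answer: occupancy 3/4, limited by shared memory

registers: 192 blocks
shared memory: 12 blocks
warps: 16 blocks
blocks: 16 blocks

Answer: 12 blocks, 24 active warps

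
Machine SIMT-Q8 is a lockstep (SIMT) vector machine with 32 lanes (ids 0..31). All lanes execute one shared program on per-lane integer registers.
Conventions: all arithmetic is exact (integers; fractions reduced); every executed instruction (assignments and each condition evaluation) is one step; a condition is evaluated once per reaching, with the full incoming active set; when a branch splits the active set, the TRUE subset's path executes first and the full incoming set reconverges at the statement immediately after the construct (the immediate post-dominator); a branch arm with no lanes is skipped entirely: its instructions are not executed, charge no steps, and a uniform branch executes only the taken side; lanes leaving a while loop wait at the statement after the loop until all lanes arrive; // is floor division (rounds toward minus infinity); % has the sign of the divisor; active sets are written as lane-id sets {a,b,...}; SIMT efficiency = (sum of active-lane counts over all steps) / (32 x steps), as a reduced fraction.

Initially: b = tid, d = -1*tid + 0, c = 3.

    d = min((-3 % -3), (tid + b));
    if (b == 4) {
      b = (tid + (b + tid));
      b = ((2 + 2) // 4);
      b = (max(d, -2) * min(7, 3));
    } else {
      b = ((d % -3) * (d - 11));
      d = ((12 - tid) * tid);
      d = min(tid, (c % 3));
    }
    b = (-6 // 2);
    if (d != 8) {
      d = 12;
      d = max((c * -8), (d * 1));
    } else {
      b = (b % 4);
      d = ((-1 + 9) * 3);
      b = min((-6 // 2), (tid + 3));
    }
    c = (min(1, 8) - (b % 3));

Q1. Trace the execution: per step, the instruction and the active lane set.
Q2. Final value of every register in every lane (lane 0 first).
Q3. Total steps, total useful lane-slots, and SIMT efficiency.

step 0: d <- min((-3 % -3), (tid + b)) {0,1,2,3,4,5,6,7,8,9,10,11,12,13,14,15,16,17,18,19,20,21,22,23,24,25,26,27,28,29,30,31}
step 1: eval (b == 4)                {0,1,2,3,4,5,6,7,8,9,10,11,12,13,14,15,16,17,18,19,20,21,22,23,24,25,26,27,28,29,30,31}
step 2: b <- (tid + (b + tid))       {4}
step 3: b <- ((2 + 2) // 4)          {4}
step 4: b <- (max(d, -2) * min(7, 3)) {4}
step 5: b <- ((d % -3) * (d - 11))   {0,1,2,3,5,6,7,8,9,10,11,12,13,14,15,16,17,18,19,20,21,22,23,24,25,26,27,28,29,30,31}
step 6: d <- ((12 - tid) * tid)      {0,1,2,3,5,6,7,8,9,10,11,12,13,14,15,16,17,18,19,20,21,22,23,24,25,26,27,28,29,30,31}
step 7: d <- min(tid, (c % 3))       {0,1,2,3,5,6,7,8,9,10,11,12,13,14,15,16,17,18,19,20,21,22,23,24,25,26,27,28,29,30,31}
step 8: b <- (-6 // 2)               {0,1,2,3,4,5,6,7,8,9,10,11,12,13,14,15,16,17,18,19,20,21,22,23,24,25,26,27,28,29,30,31}
step 9: eval (d != 8)                {0,1,2,3,4,5,6,7,8,9,10,11,12,13,14,15,16,17,18,19,20,21,22,23,24,25,26,27,28,29,30,31}
step 10: d <- 12                      {0,1,2,3,4,5,6,7,8,9,10,11,12,13,14,15,16,17,18,19,20,21,22,23,24,25,26,27,28,29,30,31}
step 11: d <- max((c * -8), (d * 1))  {0,1,2,3,4,5,6,7,8,9,10,11,12,13,14,15,16,17,18,19,20,21,22,23,24,25,26,27,28,29,30,31}
step 12: c <- (min(1, 8) - (b % 3))   {0,1,2,3,4,5,6,7,8,9,10,11,12,13,14,15,16,17,18,19,20,21,22,23,24,25,26,27,28,29,30,31}

Answer: 13 steps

b: -3,-3,-3,-3,-3,-3,-3,-3,-3,-3,-3,-3,-3,-3,-3,-3,-3,-3,-3,-3,-3,-3,-3,-3,-3,-3,-3,-3,-3,-3,-3,-3
d: 12,12,12,12,12,12,12,12,12,12,12,12,12,12,12,12,12,12,12,12,12,12,12,12,12,12,12,12,12,12,12,12
c: 1,1,1,1,1,1,1,1,1,1,1,1,1,1,1,1,1,1,1,1,1,1,1,1,1,1,1,1,1,1,1,1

steps = 13; useful = 320; efficiency = 320/416 = 10/13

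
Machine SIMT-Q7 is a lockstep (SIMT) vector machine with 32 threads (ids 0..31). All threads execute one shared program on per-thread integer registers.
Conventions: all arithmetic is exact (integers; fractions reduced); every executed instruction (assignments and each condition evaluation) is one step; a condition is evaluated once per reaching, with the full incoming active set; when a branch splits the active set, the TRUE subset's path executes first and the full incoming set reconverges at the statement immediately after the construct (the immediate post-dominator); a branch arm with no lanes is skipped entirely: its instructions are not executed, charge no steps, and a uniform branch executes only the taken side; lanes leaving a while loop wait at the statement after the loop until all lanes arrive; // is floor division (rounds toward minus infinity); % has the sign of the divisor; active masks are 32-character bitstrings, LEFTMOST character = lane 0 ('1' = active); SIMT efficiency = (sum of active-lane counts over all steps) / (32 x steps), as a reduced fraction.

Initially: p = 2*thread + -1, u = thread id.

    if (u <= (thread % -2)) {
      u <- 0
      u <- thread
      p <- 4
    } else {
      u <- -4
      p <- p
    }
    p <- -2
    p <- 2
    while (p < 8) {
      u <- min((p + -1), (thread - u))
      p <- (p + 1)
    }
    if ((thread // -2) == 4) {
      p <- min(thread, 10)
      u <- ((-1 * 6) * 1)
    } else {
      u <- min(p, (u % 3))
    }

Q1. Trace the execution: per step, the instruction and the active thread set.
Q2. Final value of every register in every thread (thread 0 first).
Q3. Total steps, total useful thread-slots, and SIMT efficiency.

step 0: eval (u <= (thread % -2))    11111111111111111111111111111111
step 1: u <- 0                       10000000000000000000000000000000
step 2: u <- thread                  10000000000000000000000000000000
step 3: p <- 4                       10000000000000000000000000000000
step 4: u <- -4                      01111111111111111111111111111111
step 5: p <- p                       01111111111111111111111111111111
step 6: p <- -2                      11111111111111111111111111111111
step 7: p <- 2                       11111111111111111111111111111111
step 8: eval (p < 8)                 11111111111111111111111111111111
step 9: u <- min((p + -1), (thread - u)) 11111111111111111111111111111111
step 10: p <- (p + 1)                 11111111111111111111111111111111
step 11: eval (p < 8)                 11111111111111111111111111111111
step 12: u <- min((p + -1), (thread - u)) 11111111111111111111111111111111
step 13: p <- (p + 1)                 11111111111111111111111111111111
step 14: eval (p < 8)                 11111111111111111111111111111111
step 15: u <- min((p + -1), (thread - u)) 11111111111111111111111111111111
step 16: p <- (p + 1)                 11111111111111111111111111111111
step 17: eval (p < 8)                 11111111111111111111111111111111
step 18: u <- min((p + -1), (thread - u)) 11111111111111111111111111111111
step 19: p <- (p + 1)                 11111111111111111111111111111111
step 20: eval (p < 8)                 11111111111111111111111111111111
step 21: u <- min((p + -1), (thread - u)) 11111111111111111111111111111111
step 22: p <- (p + 1)                 11111111111111111111111111111111
step 23: eval (p < 8)                 11111111111111111111111111111111
step 24: u <- min((p + -1), (thread - u)) 11111111111111111111111111111111
step 25: p <- (p + 1)                 11111111111111111111111111111111
step 26: eval (p < 8)                 11111111111111111111111111111111
step 27: eval ((thread // -2) == 4)   11111111111111111111111111111111
step 28: u <- min(p, (u % 3))         11111111111111111111111111111111

Answer: 29 steps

p: 8,8,8,8,8,8,8,8,8,8,8,8,8,8,8,8,8,8,8,8,8,8,8,8,8,8,8,8,8,8,8,8
u: 0,0,1,2,2,2,0,1,1,1,2,0,0,0,0,0,0,0,0,0,0,0,0,0,0,0,0,0,0,0,0,0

steps = 29; useful = 833; efficiency = 833/928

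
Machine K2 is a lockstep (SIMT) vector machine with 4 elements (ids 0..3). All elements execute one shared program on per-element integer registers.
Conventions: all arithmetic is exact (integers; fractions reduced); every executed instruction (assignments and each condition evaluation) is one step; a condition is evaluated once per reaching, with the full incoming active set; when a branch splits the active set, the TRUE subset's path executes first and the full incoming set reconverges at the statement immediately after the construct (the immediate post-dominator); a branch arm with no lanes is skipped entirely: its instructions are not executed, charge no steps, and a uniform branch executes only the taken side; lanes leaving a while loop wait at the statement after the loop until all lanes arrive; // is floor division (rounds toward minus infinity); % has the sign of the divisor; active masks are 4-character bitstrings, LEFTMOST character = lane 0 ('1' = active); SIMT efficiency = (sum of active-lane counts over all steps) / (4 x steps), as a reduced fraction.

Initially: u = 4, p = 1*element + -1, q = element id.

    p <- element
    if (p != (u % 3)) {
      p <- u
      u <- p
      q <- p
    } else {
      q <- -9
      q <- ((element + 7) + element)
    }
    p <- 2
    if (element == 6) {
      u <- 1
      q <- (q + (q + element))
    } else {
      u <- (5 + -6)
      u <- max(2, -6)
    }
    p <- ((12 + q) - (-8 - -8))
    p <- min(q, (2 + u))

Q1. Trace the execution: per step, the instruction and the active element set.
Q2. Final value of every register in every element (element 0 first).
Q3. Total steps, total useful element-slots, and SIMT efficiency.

step 0: p <- element                 1111
step 1: eval (p != (u % 3))          1111
step 2: p <- u                       1011
step 3: u <- p                       1011
step 4: q <- p                       1011
step 5: q <- -9                      0100
step 6: q <- ((element + 7) + element) 0100
step 7: p <- 2                       1111
step 8: eval (element == 6)          1111
step 9: u <- (5 + -6)                1111
step 10: u <- max(2, -6)              1111
step 11: p <- ((12 + q) - (-8 - -8))  1111
step 12: p <- min(q, (2 + u))         1111

Answer: 13 steps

u: 2,2,2,2
p: 4,4,4,4
q: 4,9,4,4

steps = 13; useful = 43; efficiency = 43/52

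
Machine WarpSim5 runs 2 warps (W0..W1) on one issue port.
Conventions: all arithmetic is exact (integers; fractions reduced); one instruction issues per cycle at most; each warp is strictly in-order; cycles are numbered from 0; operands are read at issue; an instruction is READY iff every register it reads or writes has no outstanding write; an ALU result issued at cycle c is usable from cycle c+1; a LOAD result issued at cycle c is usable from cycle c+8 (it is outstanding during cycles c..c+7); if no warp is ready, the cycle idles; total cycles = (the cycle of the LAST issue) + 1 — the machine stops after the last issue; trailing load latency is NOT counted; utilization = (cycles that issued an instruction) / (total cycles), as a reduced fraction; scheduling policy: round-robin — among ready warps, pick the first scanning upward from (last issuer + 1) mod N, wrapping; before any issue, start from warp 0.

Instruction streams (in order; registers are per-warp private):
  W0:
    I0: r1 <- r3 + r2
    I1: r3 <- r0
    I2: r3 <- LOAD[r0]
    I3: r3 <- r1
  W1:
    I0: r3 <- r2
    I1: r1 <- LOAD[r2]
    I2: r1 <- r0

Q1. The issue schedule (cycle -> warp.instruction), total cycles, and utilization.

cycle 0: W0.I0
cycle 1: W1.I0
cycle 2: W0.I1
cycle 3: W1.I1
cycle 4: W0.I2
cycle 5: idle
cycle 6: idle
cycle 7: idle
cycle 8: idle
cycle 9: idle
cycle 10: idle
cycle 11: W1.I2
cycle 12: W0.I3

Answer: 13 cycles, utilization 7/13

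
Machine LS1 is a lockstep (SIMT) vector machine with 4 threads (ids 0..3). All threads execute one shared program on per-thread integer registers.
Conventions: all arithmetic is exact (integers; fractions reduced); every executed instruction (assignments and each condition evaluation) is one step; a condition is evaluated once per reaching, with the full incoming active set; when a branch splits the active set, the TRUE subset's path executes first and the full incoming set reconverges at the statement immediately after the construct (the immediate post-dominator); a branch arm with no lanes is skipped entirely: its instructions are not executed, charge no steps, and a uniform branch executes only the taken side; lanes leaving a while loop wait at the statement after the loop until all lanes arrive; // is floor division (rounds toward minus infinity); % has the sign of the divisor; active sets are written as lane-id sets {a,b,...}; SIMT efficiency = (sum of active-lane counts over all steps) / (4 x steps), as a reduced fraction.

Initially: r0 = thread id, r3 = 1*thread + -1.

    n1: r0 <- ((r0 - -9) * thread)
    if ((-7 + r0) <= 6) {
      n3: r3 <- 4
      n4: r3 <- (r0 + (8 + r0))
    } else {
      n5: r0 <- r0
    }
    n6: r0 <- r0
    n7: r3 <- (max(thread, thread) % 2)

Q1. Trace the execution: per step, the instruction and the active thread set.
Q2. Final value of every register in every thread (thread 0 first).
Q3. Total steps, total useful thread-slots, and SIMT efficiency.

step 0: r0 <- ((r0 - -9) * thread)   {0,1,2,3}
step 1: eval ((-7 + r0) <= 6)        {0,1,2,3}
step 2: r3 <- 4                      {0,1}
step 3: r3 <- (r0 + (8 + r0))        {0,1}
step 4: r0 <- r0                     {2,3}
step 5: r0 <- r0                     {0,1,2,3}
step 6: r3 <- (max(thread, thread) % 2) {0,1,2,3}

Answer: 7 steps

r0: 0,10,22,36
r3: 0,1,0,1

steps = 7; useful = 22; efficiency = 22/28 = 11/14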